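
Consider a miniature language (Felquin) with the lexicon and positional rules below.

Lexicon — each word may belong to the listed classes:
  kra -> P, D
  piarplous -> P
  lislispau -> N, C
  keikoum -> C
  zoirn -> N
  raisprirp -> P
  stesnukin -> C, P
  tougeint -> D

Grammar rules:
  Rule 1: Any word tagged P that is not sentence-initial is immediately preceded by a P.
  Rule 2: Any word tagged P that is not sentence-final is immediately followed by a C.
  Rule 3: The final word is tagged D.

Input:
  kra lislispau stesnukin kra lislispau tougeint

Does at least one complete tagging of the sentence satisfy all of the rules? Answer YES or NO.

YES

Candidates per position — 1:kra {P,D}; 2:lislispau {N,C}; 3:stesnukin {C,P}; 4:kra {P,D}; 5:lislispau {N,C}; 6:tougeint {D}.
One satisfying assignment: P C C D N D.
Verifying each rule — rule 1 ok; rule 2 ok; rule 3 ok.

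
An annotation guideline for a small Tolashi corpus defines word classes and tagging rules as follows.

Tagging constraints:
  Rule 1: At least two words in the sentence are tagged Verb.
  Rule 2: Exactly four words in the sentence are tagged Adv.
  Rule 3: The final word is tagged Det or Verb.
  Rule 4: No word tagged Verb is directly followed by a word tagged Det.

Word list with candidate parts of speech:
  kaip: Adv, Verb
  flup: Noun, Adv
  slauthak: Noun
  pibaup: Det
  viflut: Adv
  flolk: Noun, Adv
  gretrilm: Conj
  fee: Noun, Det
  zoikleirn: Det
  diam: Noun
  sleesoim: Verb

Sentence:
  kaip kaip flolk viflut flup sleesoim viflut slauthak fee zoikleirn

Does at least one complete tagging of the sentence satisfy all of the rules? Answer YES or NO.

YES

Candidates per position — 1:kaip {Adv,Verb}; 2:kaip {Adv,Verb}; 3:flolk {Noun,Adv}; 4:viflut {Adv}; 5:flup {Noun,Adv}; 6:sleesoim {Verb}; 7:viflut {Adv}; 8:slauthak {Noun}; 9:fee {Noun,Det}; 10:zoikleirn {Det}.
One satisfying assignment: Verb Adv Noun Adv Adv Verb Adv Noun Noun Det.
Check: rule 1 holds; rule 2 holds; rule 3 holds; rule 4 holds.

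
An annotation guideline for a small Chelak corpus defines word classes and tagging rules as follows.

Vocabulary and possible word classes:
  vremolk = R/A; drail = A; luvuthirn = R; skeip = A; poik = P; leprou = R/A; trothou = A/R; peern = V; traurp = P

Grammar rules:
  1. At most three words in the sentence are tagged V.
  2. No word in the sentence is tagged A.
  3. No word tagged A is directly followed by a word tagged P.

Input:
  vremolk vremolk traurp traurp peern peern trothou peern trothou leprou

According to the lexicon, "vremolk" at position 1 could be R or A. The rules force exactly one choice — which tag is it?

R

Candidates per position — 1:vremolk {R,A}; 2:vremolk {R,A}; 3:traurp {P}; 4:traurp {P}; 5:peern {V}; 6:peern {V}; 7:trothou {A,R}; 8:peern {V}; 9:trothou {A,R}; 10:leprou {R,A}.
Word 1 cannot be A — rule 2 would then fail for every completion. It is R.
Word 2 cannot be A — rule 2 would then fail for every completion. It is R.
Word 7 cannot be A — rule 2 would then fail for every completion. It is R.
Word 9 cannot be A — rule 2 would then fail for every completion. It is R.
Word 10 cannot be A — rule 2 would then fail for every completion. It is R.
The unique satisfying tagging is: R R P P V V R V R R.
Rule-by-rule: rule 1 ok; rule 2 ok; rule 3 ok.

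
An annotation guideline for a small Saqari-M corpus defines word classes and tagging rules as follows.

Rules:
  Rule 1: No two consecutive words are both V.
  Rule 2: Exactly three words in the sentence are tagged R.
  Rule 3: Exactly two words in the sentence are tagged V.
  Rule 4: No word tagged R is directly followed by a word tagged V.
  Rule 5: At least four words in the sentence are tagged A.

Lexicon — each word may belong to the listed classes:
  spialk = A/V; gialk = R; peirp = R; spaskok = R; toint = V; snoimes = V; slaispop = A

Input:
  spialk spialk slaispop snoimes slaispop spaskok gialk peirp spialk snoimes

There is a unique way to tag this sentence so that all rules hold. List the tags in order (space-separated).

A A A V A R R R A V

Candidates per position — 1:spialk {A,V}; 2:spialk {A,V}; 3:slaispop {A}; 4:snoimes {V}; 5:slaispop {A}; 6:spaskok {R}; 7:gialk {R}; 8:peirp {R}; 9:spialk {A,V}; 10:snoimes {V}.
Position 1: V is ruled out by rule 3; that leaves A.
Position 2: V is ruled out by rule 3; that leaves A.
Position 9: V is ruled out by rule 1; that leaves A.
The unique satisfying tagging is: A A A V A R R R A V.
Rule-by-rule: rule 1 ✓; rule 2 ✓; rule 3 ✓; rule 4 ✓; rule 5 ✓.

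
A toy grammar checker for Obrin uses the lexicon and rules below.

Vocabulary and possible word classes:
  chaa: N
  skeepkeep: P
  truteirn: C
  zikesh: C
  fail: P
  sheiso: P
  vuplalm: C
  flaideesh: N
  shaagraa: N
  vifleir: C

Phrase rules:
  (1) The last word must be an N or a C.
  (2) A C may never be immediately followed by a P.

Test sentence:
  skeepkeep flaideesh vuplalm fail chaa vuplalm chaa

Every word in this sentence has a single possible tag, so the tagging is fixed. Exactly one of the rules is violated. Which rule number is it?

2

Fixed tagging: P N C P N C N.
Checking each rule: R1 ✓, R2 ✗.
Only rule 2 fails.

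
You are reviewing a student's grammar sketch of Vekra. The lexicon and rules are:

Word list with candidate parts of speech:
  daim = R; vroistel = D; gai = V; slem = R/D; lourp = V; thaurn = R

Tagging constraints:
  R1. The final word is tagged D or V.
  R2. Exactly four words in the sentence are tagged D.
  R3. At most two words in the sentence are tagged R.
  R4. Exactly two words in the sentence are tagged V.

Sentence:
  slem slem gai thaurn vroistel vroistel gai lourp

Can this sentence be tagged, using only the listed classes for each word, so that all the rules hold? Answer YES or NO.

NO

Candidates per position — 1:slem {R,D}; 2:slem {R,D}; 3:gai {V}; 4:thaurn {R}; 5:vroistel {D}; 6:vroistel {D}; 7:gai {V}; 8:lourp {V}.
Rule 4 cannot be satisfied by any choice of tags from the lexicon.
So there is no consistent tagging.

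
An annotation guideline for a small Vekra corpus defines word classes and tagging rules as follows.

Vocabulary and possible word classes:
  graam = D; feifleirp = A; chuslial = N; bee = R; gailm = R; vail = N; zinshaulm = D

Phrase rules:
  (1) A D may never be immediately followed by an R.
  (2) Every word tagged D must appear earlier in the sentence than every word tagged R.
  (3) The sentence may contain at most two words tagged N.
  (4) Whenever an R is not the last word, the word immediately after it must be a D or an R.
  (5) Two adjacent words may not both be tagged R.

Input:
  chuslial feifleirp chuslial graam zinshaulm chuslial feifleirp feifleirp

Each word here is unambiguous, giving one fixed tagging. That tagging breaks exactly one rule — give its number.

3

Fixed tagging: N A N D D N A A.
Applying the rules: R1 pass, R2 pass, R3 fail, R4 pass, R5 pass.
Only rule 3 fails.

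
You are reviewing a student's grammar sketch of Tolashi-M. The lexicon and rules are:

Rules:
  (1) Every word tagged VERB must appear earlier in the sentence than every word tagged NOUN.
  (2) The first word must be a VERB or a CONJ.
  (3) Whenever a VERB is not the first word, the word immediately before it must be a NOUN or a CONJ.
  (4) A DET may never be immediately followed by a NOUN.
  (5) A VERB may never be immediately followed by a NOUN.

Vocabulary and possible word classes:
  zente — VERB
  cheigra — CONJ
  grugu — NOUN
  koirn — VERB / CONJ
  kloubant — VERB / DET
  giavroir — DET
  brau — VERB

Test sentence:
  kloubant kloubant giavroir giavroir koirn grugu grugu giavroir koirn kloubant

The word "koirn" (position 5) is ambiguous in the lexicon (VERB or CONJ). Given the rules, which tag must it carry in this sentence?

CONJ

Candidates per position — 1:kloubant {VERB,DET}; 2:kloubant {VERB,DET}; 3:giavroir {DET}; 4:giavroir {DET}; 5:koirn {VERB,CONJ}; 6:grugu {NOUN}; 7:grugu {NOUN}; 8:giavroir {DET}; 9:koirn {VERB,CONJ}; 10:kloubant {VERB,DET}.
Position 1: tagging it DET would leave rule 2 unsatisfiable, so it must be VERB.
Position 2: tagging it VERB would leave rule 3 unsatisfiable, so it must be DET.
Position 5: tagging it VERB would leave rule 3 unsatisfiable, so it must be CONJ.
Position 9: tagging it VERB would leave rule 1 unsatisfiable, so it must be CONJ.
Position 10: tagging it VERB would leave rule 1 unsatisfiable, so it must be DET.
So the tagging must be: VERB DET DET DET CONJ NOUN NOUN DET CONJ DET.
Check: rule 1 ✓; rule 2 ✓; rule 3 ✓; rule 4 ✓; rule 5 ✓.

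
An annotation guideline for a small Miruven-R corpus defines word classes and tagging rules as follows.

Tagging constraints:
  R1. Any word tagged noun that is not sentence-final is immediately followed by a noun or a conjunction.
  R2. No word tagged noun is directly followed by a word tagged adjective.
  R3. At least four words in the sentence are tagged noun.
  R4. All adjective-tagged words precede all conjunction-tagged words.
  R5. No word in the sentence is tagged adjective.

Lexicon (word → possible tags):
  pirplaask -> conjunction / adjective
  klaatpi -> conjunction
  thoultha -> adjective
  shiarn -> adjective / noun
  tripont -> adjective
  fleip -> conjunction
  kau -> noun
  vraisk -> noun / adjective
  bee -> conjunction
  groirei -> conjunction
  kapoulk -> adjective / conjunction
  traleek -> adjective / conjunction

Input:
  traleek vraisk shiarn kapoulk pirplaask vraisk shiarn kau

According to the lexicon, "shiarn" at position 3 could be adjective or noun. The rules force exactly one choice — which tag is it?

noun

Candidates per position — 1:traleek {adjective,conjunction}; 2:vraisk {noun,adjective}; 3:shiarn {adjective,noun}; 4:kapoulk {adjective,conjunction}; 5:pirplaask {conjunction,adjective}; 6:vraisk {noun,adjective}; 7:shiarn {adjective,noun}; 8:kau {noun}.
If word 1 were adjective, no tagging could satisfy rule 5; so word 1 is conjunction.
If word 2 were adjective, no tagging could satisfy rule 4; so word 2 is noun.
If word 3 were adjective, no tagging could satisfy rule 1; so word 3 is noun.
If word 4 were adjective, no tagging could satisfy rule 1; so word 4 is conjunction.
If word 5 were adjective, no tagging could satisfy rule 4; so word 5 is conjunction.
If word 6 were adjective, no tagging could satisfy rule 4; so word 6 is noun.
If word 7 were adjective, no tagging could satisfy rule 1; so word 7 is noun.
That leaves exactly one tagging: conjunction noun noun conjunction conjunction noun noun noun.
Check: rule 1 ok; rule 2 ok; rule 3 ok; rule 4 ok; rule 5 ok.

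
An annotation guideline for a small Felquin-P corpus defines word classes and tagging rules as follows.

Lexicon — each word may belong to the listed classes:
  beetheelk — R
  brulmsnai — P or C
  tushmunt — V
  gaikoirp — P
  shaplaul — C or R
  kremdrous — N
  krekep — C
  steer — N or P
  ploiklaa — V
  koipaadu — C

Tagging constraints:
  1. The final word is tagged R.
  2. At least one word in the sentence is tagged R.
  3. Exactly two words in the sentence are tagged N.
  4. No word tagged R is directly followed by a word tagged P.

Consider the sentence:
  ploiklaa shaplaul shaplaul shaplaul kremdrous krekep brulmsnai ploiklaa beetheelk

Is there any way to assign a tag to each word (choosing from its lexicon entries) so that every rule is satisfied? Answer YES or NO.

NO

Candidates per position — 1:ploiklaa {V}; 2:shaplaul {C,R}; 3:shaplaul {C,R}; 4:shaplaul {C,R}; 5:kremdrous {N}; 6:krekep {C}; 7:brulmsnai {P,C}; 8:ploiklaa {V}; 9:beetheelk {R}.
Rule 3 cannot be satisfied by any choice of tags from the lexicon.
So there is no consistent tagging.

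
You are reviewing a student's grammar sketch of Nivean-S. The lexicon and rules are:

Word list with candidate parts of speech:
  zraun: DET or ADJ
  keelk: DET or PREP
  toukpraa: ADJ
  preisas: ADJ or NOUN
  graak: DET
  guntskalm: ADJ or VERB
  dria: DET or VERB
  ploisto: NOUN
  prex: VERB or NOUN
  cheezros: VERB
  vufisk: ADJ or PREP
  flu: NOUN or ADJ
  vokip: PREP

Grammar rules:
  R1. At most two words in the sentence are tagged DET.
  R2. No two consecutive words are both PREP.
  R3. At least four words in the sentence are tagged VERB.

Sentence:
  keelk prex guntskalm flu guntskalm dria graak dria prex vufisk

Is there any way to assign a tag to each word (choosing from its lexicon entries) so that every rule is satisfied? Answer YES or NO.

YES

Candidates per position — 1:keelk {DET,PREP}; 2:prex {VERB,NOUN}; 3:guntskalm {ADJ,VERB}; 4:flu {NOUN,ADJ}; 5:guntskalm {ADJ,VERB}; 6:dria {DET,VERB}; 7:graak {DET}; 8:dria {DET,VERB}; 9:prex {VERB,NOUN}; 10:vufisk {ADJ,PREP}.
One satisfying assignment: PREP NOUN VERB NOUN VERB VERB DET VERB VERB ADJ.
Checking: rule 1 ok; rule 2 ok; rule 3 ok.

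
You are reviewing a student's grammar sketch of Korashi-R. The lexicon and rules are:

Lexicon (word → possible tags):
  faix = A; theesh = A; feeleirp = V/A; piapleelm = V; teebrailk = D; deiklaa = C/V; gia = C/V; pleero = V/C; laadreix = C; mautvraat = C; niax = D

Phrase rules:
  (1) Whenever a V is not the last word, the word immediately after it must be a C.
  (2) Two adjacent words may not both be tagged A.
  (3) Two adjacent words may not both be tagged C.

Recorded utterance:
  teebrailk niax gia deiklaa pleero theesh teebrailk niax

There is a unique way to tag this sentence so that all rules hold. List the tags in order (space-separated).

D D C V C A D D

Candidates per position — 1:teebrailk {D}; 2:niax {D}; 3:gia {C,V}; 4:deiklaa {C,V}; 5:pleero {V,C}; 6:theesh {A}; 7:teebrailk {D}; 8:niax {D}.
Position 5: V is ruled out by rule 1; that leaves C.
Position 4: C is ruled out by rule 3; that leaves V.
Position 3: V is ruled out by rule 1; that leaves C.
The unique satisfying tagging is: D D C V C A D D.
Verifying each rule — rule 1 satisfied; rule 2 satisfied; rule 3 satisfied.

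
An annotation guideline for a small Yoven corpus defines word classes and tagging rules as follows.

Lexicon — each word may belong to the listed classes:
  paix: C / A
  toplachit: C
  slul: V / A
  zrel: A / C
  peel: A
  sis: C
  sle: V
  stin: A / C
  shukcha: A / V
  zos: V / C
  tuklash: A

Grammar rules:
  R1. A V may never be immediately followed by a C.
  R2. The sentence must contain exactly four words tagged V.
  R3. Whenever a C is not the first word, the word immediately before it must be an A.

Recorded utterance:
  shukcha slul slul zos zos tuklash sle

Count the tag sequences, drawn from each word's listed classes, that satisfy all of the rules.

Candidates per position — 1:shukcha {A,V}; 2:slul {V,A}; 3:slul {V,A}; 4:zos {V,C}; 5:zos {V,C}; 6:tuklash {A}; 7:sle {V}.
There are 32 candidate sequences in total.
The sequences that satisfy every rule: A V A V V A V; A A V V V A V; V V A C V A V; V A A V V A V.
Count = 4.

4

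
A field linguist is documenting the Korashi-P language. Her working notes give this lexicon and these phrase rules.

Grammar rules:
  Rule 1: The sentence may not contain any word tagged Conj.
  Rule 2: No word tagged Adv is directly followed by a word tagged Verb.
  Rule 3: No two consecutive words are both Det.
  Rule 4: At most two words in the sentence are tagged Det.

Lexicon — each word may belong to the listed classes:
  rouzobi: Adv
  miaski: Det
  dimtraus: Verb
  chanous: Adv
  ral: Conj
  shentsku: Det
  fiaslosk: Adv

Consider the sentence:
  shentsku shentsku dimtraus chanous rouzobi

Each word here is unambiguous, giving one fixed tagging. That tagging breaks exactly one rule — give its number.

Fixed tagging: Det Det Verb Adv Adv.
Applying the rules: R1 holds, R2 holds, R3 violated, R4 holds.
Only rule 3 fails.

3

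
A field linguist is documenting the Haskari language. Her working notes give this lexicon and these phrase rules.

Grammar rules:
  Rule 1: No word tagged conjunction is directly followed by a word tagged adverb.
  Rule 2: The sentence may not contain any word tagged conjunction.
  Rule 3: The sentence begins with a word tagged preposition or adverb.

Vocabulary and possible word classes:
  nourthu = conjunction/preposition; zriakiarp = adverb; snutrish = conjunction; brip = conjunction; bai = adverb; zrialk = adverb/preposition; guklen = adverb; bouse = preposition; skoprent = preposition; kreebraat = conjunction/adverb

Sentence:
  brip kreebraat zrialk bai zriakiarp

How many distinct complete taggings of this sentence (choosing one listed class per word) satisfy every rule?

0

Candidates per position — 1:brip {conjunction}; 2:kreebraat {conjunction,adverb}; 3:zrialk {adverb,preposition}; 4:bai {adverb}; 5:zriakiarp {adverb}.
There are 4 candidate sequences in total.
Rule 2 cannot be satisfied by any choice of tags from the lexicon.
So there is no consistent tagging.
Count = 0.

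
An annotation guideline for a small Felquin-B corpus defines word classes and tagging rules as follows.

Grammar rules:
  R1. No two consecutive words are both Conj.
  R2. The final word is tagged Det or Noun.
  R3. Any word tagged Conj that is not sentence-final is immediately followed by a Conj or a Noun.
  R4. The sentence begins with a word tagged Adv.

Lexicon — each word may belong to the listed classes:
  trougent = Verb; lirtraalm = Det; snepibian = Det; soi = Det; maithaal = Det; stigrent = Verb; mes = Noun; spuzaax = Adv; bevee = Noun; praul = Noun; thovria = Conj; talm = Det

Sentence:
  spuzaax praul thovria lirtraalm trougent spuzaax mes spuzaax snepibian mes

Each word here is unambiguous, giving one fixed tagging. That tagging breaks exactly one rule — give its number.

Fixed tagging: Adv Noun Conj Det Verb Adv Noun Adv Det Noun.
Rule check: R1 pass, R2 pass, R3 fail, R4 pass.
Only rule 3 fails.

3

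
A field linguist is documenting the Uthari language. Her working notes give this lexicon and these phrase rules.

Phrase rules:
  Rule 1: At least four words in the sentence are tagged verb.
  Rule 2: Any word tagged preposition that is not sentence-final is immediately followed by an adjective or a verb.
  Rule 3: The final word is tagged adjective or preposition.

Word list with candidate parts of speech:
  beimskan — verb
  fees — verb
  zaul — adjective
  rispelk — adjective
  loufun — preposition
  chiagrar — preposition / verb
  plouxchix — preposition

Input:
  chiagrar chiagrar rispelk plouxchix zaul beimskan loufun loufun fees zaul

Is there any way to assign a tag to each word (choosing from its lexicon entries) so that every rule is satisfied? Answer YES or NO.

Candidates per position — 1:chiagrar {preposition,verb}; 2:chiagrar {preposition,verb}; 3:rispelk {adjective}; 4:plouxchix {preposition}; 5:zaul {adjective}; 6:beimskan {verb}; 7:loufun {preposition}; 8:loufun {preposition}; 9:fees {verb}; 10:zaul {adjective}.
Rule 2 cannot be satisfied by any choice of tags from the lexicon.
So there is no consistent tagging.

NO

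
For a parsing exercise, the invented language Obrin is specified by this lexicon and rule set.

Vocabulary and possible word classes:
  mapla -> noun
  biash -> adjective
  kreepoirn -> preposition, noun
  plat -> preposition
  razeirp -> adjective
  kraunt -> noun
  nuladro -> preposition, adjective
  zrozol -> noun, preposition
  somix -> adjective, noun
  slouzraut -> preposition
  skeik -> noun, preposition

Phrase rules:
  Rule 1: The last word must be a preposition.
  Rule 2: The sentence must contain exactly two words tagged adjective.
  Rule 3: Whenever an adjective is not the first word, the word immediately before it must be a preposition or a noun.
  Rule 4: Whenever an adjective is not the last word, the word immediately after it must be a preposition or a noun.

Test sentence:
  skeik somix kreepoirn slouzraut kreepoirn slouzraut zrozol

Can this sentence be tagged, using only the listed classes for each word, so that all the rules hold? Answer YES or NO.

NO

Candidates per position — 1:skeik {noun,preposition}; 2:somix {adjective,noun}; 3:kreepoirn {preposition,noun}; 4:slouzraut {preposition}; 5:kreepoirn {preposition,noun}; 6:slouzraut {preposition}; 7:zrozol {noun,preposition}.
Rule 2 cannot be satisfied by any choice of tags from the lexicon.
So there is no consistent tagging.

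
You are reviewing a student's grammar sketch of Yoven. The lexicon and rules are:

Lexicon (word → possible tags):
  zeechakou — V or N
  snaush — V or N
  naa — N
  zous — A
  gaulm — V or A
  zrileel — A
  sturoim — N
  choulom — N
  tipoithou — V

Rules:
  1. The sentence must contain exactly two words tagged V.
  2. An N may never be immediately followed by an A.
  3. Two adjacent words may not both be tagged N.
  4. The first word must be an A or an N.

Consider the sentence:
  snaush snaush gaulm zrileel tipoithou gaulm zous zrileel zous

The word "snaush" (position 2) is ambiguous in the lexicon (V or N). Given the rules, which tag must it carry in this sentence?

V

Candidates per position — 1:snaush {V,N}; 2:snaush {V,N}; 3:gaulm {V,A}; 4:zrileel {A}; 5:tipoithou {V}; 6:gaulm {V,A}; 7:zous {A}; 8:zrileel {A}; 9:zous {A}.
At position 1, choosing V makes rule 4 impossible to satisfy; hence N.
At position 2, choosing N makes rule 3 impossible to satisfy; hence V.
At position 3, choosing V makes rule 1 impossible to satisfy; hence A.
At position 6, choosing V makes rule 1 impossible to satisfy; hence A.
The only consistent sequence is: N V A A V A A A A.
Rule-by-rule: rule 1 ok; rule 2 ok; rule 3 ok; rule 4 ok.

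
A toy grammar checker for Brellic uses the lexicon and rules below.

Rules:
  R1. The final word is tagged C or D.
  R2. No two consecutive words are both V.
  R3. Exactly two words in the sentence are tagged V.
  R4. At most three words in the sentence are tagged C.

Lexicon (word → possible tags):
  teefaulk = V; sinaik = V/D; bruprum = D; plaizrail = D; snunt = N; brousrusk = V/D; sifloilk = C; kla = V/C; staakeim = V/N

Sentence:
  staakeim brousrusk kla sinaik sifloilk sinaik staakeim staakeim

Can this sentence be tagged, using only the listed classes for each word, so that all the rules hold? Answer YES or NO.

NO

Candidates per position — 1:staakeim {V,N}; 2:brousrusk {V,D}; 3:kla {V,C}; 4:sinaik {V,D}; 5:sifloilk {C}; 6:sinaik {V,D}; 7:staakeim {V,N}; 8:staakeim {V,N}.
Rule 1 cannot be satisfied by any choice of tags from the lexicon.
So there is no consistent tagging.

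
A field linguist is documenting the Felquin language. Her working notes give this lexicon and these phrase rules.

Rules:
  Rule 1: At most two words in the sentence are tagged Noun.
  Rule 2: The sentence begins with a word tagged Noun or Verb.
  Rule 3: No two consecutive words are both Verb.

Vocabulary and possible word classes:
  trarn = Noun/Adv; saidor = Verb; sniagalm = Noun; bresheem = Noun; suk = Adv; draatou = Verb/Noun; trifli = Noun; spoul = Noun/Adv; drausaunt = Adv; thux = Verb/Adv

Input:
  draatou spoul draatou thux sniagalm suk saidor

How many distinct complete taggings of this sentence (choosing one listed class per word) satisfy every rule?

Candidates per position — 1:draatou {Verb,Noun}; 2:spoul {Noun,Adv}; 3:draatou {Verb,Noun}; 4:thux {Verb,Adv}; 5:sniagalm {Noun}; 6:suk {Adv}; 7:saidor {Verb}.
There are 16 candidate sequences in total.
The sequences that satisfy every rule: Verb Noun Verb Adv Noun Adv Verb; Verb Adv Verb Adv Noun Adv Verb; Verb Adv Noun Verb Noun Adv Verb; Verb Adv Noun Adv Noun Adv Verb; Noun Adv Verb Adv Noun Adv Verb.
Count = 5.

5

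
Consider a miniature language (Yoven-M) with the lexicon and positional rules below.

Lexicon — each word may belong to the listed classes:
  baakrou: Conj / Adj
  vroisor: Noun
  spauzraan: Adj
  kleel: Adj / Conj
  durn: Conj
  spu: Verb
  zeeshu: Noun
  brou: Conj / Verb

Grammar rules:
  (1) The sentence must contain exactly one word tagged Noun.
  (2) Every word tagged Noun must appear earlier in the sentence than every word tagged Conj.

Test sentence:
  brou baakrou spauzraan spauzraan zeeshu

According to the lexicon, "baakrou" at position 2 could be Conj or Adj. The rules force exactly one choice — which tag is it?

Adj

Candidates per position — 1:brou {Conj,Verb}; 2:baakrou {Conj,Adj}; 3:spauzraan {Adj}; 4:spauzraan {Adj}; 5:zeeshu {Noun}.
Position 1: tagging it Conj would leave rule 2 unsatisfiable, so it must be Verb.
Position 2: tagging it Conj would leave rule 2 unsatisfiable, so it must be Adj.
That leaves exactly one tagging: Verb Adj Adj Adj Noun.
Rule-by-rule: rule 1 holds; rule 2 holds.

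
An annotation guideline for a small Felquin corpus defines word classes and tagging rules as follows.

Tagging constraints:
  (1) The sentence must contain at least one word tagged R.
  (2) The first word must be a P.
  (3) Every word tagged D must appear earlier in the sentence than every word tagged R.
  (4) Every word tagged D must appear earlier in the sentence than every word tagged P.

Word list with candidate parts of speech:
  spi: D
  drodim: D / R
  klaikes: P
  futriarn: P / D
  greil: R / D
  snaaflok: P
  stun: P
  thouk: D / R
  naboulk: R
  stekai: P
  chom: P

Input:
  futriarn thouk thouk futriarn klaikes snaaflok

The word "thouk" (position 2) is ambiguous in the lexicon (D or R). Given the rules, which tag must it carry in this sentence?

R

Candidates per position — 1:futriarn {P,D}; 2:thouk {D,R}; 3:thouk {D,R}; 4:futriarn {P,D}; 5:klaikes {P}; 6:snaaflok {P}.
Word 1 cannot be D — rule 2 would then fail for every completion. It is P.
Word 2 cannot be D — rule 4 would then fail for every completion. It is R.
Word 3 cannot be D — rule 3 would then fail for every completion. It is R.
Word 4 cannot be D — rule 3 would then fail for every completion. It is P.
So the tagging must be: P R R P P P.
Checking: rule 1 ok; rule 2 ok; rule 3 ok; rule 4 ok.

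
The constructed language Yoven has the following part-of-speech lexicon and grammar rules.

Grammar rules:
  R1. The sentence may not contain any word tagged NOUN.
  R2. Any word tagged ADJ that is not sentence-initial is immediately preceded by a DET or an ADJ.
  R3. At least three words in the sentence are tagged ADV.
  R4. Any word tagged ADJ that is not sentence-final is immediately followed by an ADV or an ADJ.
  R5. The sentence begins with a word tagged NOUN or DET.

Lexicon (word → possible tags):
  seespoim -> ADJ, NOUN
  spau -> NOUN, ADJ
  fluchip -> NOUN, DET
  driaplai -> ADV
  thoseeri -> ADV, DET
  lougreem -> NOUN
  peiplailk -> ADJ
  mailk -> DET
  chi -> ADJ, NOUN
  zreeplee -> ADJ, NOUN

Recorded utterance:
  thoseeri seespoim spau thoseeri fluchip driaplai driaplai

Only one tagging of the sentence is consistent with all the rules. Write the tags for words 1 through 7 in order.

DET ADJ ADJ ADV DET ADV ADV

Candidates per position — 1:thoseeri {ADV,DET}; 2:seespoim {ADJ,NOUN}; 3:spau {NOUN,ADJ}; 4:thoseeri {ADV,DET}; 5:fluchip {NOUN,DET}; 6:driaplai {ADV}; 7:driaplai {ADV}.
Position 1: ADV is ruled out by rule 5; that leaves DET.
Position 2: NOUN is ruled out by rule 1; that leaves ADJ.
Position 3: NOUN is ruled out by rule 1; that leaves ADJ.
Position 4: DET is ruled out by rule 3; that leaves ADV.
Position 5: NOUN is ruled out by rule 1; that leaves DET.
That leaves exactly one tagging: DET ADJ ADJ ADV DET ADV ADV.
Checking: rule 1 holds; rule 2 holds; rule 3 holds; rule 4 holds; rule 5 holds.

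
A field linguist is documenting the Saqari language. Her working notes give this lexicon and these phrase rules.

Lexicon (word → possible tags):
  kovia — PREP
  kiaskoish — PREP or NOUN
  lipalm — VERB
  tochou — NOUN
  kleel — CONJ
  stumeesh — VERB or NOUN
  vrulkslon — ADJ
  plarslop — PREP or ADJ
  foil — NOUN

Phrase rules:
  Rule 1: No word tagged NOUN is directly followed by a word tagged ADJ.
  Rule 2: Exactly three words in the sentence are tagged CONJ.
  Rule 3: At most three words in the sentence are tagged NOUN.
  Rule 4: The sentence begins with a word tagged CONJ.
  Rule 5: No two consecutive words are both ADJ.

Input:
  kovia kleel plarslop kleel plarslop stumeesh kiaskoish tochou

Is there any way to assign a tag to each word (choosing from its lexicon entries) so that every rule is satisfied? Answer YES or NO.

NO

Candidates per position — 1:kovia {PREP}; 2:kleel {CONJ}; 3:plarslop {PREP,ADJ}; 4:kleel {CONJ}; 5:plarslop {PREP,ADJ}; 6:stumeesh {VERB,NOUN}; 7:kiaskoish {PREP,NOUN}; 8:tochou {NOUN}.
Rule 2 cannot be satisfied by any choice of tags from the lexicon.
So there is no consistent tagging.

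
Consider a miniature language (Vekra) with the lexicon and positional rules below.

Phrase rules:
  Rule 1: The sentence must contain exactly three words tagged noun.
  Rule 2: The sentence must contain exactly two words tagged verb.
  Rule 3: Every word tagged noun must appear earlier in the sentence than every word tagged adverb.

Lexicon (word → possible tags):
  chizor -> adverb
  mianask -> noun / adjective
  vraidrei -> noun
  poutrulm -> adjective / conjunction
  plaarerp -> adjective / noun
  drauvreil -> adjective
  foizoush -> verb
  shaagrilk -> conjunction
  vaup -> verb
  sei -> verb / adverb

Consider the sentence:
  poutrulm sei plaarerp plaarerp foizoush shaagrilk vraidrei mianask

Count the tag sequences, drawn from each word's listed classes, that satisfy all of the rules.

Candidates per position — 1:poutrulm {adjective,conjunction}; 2:sei {verb,adverb}; 3:plaarerp {adjective,noun}; 4:plaarerp {adjective,noun}; 5:foizoush {verb}; 6:shaagrilk {conjunction}; 7:vraidrei {noun}; 8:mianask {noun,adjective}.
There are 32 candidate sequences in total.
Checking each against the rules leaves 6 sequences.
Count = 6.

6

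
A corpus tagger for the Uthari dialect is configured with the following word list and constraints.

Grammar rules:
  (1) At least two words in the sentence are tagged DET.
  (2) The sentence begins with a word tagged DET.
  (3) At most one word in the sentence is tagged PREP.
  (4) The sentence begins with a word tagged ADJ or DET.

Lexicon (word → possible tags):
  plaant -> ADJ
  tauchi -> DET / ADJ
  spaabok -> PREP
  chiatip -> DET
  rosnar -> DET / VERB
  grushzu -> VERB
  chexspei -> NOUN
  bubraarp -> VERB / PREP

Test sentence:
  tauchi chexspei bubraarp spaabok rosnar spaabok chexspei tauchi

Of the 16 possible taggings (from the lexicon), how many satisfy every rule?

Candidates per position — 1:tauchi {DET,ADJ}; 2:chexspei {NOUN}; 3:bubraarp {VERB,PREP}; 4:spaabok {PREP}; 5:rosnar {DET,VERB}; 6:spaabok {PREP}; 7:chexspei {NOUN}; 8:tauchi {DET,ADJ}.
There are 16 candidate sequences in total.
Rule 3 cannot be satisfied by any choice of tags from the lexicon.
So there is no consistent tagging.
Count = 0.

0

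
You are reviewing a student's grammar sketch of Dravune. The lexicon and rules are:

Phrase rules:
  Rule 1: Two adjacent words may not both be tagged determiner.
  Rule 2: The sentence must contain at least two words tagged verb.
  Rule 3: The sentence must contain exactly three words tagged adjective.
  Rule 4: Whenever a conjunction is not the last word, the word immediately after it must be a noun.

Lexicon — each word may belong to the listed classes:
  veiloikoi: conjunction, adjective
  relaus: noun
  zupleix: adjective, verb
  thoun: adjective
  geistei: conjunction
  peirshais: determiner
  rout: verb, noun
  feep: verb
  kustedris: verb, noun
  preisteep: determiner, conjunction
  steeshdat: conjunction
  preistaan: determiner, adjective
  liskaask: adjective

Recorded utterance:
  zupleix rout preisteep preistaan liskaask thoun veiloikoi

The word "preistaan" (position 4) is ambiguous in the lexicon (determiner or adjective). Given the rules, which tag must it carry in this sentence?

adjective

Candidates per position — 1:zupleix {adjective,verb}; 2:rout {verb,noun}; 3:preisteep {determiner,conjunction}; 4:preistaan {determiner,adjective}; 5:liskaask {adjective}; 6:thoun {adjective}; 7:veiloikoi {conjunction,adjective}.
At position 1, choosing adjective makes rule 2 impossible to satisfy; hence verb.
At position 2, choosing noun makes rule 2 impossible to satisfy; hence verb.
At position 3, choosing conjunction makes rule 4 impossible to satisfy; hence determiner.
At position 4, choosing determiner makes rule 1 impossible to satisfy; hence adjective.
At position 7, choosing adjective makes rule 3 impossible to satisfy; hence conjunction.
The unique satisfying tagging is: verb verb determiner adjective adjective adjective conjunction.
Verifying each rule — rule 1 ✓; rule 2 ✓; rule 3 ✓; rule 4 ✓.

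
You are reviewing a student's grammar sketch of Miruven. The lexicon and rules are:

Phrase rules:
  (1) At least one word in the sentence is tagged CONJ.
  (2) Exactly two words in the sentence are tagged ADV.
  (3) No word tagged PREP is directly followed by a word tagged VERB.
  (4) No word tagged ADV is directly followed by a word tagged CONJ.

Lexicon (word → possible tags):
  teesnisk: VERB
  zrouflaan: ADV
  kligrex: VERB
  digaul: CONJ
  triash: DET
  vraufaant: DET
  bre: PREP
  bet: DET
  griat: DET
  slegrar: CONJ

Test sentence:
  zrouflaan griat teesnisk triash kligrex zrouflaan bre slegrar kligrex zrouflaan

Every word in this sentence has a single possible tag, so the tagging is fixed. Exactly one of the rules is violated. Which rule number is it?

Fixed tagging: ADV DET VERB DET VERB ADV PREP CONJ VERB ADV.
Applying the rules: R1 pass, R2 fail, R3 pass, R4 pass.
Only rule 2 fails.

2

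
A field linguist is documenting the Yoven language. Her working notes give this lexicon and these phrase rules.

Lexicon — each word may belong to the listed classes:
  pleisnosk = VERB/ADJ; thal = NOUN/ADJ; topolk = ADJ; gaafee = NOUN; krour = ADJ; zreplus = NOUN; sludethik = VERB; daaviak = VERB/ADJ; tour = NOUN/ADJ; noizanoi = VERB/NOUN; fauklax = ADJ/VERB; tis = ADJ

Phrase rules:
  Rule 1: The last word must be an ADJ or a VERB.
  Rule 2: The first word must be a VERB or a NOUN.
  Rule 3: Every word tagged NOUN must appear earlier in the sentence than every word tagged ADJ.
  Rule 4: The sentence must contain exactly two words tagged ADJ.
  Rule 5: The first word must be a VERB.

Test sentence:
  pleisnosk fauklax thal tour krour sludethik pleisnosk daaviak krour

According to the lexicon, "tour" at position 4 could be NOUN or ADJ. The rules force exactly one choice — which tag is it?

NOUN

Candidates per position — 1:pleisnosk {VERB,ADJ}; 2:fauklax {ADJ,VERB}; 3:thal {NOUN,ADJ}; 4:tour {NOUN,ADJ}; 5:krour {ADJ}; 6:sludethik {VERB}; 7:pleisnosk {VERB,ADJ}; 8:daaviak {VERB,ADJ}; 9:krour {ADJ}.
If word 1 were ADJ, no tagging could satisfy rule 2; so word 1 is VERB.
If word 2 were ADJ, no tagging could satisfy rule 4; so word 2 is VERB.
If word 3 were ADJ, no tagging could satisfy rule 4; so word 3 is NOUN.
If word 4 were ADJ, no tagging could satisfy rule 4; so word 4 is NOUN.
If word 7 were ADJ, no tagging could satisfy rule 4; so word 7 is VERB.
If word 8 were ADJ, no tagging could satisfy rule 4; so word 8 is VERB.
So the tagging must be: VERB VERB NOUN NOUN ADJ VERB VERB VERB ADJ.
Verifying each rule — rule 1 ✓; rule 2 ✓; rule 3 ✓; rule 4 ✓; rule 5 ✓.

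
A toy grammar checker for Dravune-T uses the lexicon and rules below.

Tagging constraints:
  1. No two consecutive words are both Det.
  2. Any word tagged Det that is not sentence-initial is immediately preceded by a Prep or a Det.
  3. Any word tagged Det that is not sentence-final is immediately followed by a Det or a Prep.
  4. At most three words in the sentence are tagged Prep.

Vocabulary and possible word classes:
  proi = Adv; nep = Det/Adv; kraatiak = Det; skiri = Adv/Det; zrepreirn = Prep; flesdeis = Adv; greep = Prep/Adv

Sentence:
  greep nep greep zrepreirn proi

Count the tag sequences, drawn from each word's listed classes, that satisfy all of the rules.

Candidates per position — 1:greep {Prep,Adv}; 2:nep {Det,Adv}; 3:greep {Prep,Adv}; 4:zrepreirn {Prep}; 5:proi {Adv}.
There are 8 candidate sequences in total.
The sequences that satisfy every rule: Prep Det Prep Prep Adv; Prep Adv Prep Prep Adv; Prep Adv Adv Prep Adv; Adv Adv Prep Prep Adv; Adv Adv Adv Prep Adv.
Count = 5.

5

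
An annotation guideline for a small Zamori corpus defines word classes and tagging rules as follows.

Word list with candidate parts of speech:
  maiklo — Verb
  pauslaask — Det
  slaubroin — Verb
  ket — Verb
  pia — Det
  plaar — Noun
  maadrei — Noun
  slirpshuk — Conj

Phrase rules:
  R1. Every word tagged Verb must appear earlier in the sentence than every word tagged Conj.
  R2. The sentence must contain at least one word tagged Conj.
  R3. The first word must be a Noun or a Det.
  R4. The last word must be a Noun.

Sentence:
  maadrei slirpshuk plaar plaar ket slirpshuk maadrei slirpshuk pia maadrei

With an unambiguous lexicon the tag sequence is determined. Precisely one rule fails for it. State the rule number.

1

Fixed tagging: Noun Conj Noun Noun Verb Conj Noun Conj Det Noun.
Checking each rule: R1 violated, R2 holds, R3 holds, R4 holds.
Only rule 1 fails.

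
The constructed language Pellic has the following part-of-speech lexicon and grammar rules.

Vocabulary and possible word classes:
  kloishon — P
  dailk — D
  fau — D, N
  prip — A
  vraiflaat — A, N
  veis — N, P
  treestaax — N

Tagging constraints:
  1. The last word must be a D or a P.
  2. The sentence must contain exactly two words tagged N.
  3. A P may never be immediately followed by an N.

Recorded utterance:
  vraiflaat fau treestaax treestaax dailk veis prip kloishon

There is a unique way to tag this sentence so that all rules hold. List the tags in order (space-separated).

Candidates per position — 1:vraiflaat {A,N}; 2:fau {D,N}; 3:treestaax {N}; 4:treestaax {N}; 5:dailk {D}; 6:veis {N,P}; 7:prip {A}; 8:kloishon {P}.
Position 1: N is ruled out by rule 2; that leaves A.
Position 2: N is ruled out by rule 2; that leaves D.
Position 6: N is ruled out by rule 2; that leaves P.
The unique satisfying tagging is: A D N N D P A P.
Verifying each rule — rule 1 ✓; rule 2 ✓; rule 3 ✓.

A D N N D P A P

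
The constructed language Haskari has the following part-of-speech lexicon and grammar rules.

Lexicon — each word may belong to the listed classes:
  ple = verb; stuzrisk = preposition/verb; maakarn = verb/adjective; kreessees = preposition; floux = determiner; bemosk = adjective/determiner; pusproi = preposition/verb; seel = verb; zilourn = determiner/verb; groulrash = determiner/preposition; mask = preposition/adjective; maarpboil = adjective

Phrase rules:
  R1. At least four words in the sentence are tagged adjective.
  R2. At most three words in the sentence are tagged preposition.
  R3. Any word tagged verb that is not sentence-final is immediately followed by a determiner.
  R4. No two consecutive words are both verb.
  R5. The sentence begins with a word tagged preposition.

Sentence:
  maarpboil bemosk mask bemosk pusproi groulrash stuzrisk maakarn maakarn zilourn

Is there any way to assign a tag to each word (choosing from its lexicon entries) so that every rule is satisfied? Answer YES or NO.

Candidates per position — 1:maarpboil {adjective}; 2:bemosk {adjective,determiner}; 3:mask {preposition,adjective}; 4:bemosk {adjective,determiner}; 5:pusproi {preposition,verb}; 6:groulrash {determiner,preposition}; 7:stuzrisk {preposition,verb}; 8:maakarn {verb,adjective}; 9:maakarn {verb,adjective}; 10:zilourn {determiner,verb}.
Rule 5 cannot be satisfied by any choice of tags from the lexicon.
So there is no consistent tagging.

NO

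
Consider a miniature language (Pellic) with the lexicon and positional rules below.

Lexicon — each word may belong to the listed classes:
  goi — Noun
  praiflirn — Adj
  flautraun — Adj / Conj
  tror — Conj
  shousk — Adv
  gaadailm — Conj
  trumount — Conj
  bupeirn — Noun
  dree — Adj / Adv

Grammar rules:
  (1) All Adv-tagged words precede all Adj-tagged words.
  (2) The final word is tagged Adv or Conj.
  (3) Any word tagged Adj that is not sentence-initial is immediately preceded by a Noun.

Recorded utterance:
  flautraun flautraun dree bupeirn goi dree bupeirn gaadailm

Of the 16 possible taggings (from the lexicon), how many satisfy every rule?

Candidates per position — 1:flautraun {Adj,Conj}; 2:flautraun {Adj,Conj}; 3:dree {Adj,Adv}; 4:bupeirn {Noun}; 5:goi {Noun}; 6:dree {Adj,Adv}; 7:bupeirn {Noun}; 8:gaadailm {Conj}.
There are 16 candidate sequences in total.
The sequences that satisfy every rule: Conj Conj Adv Noun Noun Adj Noun Conj; Conj Conj Adv Noun Noun Adv Noun Conj.
Count = 2.

2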